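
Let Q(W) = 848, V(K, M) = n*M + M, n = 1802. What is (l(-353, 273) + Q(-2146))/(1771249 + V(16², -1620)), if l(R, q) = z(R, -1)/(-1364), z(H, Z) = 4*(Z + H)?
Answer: -289522/392017351 ≈ -0.00073854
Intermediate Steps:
z(H, Z) = 4*H + 4*Z (z(H, Z) = 4*(H + Z) = 4*H + 4*Z)
V(K, M) = 1803*M (V(K, M) = 1802*M + M = 1803*M)
l(R, q) = 1/341 - R/341 (l(R, q) = (4*R + 4*(-1))/(-1364) = (4*R - 4)*(-1/1364) = (-4 + 4*R)*(-1/1364) = 1/341 - R/341)
(l(-353, 273) + Q(-2146))/(1771249 + V(16², -1620)) = ((1/341 - 1/341*(-353)) + 848)/(1771249 + 1803*(-1620)) = ((1/341 + 353/341) + 848)/(1771249 - 2920860) = (354/341 + 848)/(-1149611) = (289522/341)*(-1/1149611) = -289522/392017351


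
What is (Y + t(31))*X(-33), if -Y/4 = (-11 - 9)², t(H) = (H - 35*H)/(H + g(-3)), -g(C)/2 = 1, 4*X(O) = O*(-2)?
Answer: -782991/29 ≈ -27000.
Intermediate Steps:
X(O) = -O/2 (X(O) = (O*(-2))/4 = (-2*O)/4 = -O/2)
g(C) = -2 (g(C) = -2*1 = -2)
t(H) = -34*H/(-2 + H) (t(H) = (H - 35*H)/(H - 2) = (-34*H)/(-2 + H) = -34*H/(-2 + H))
Y = -1600 (Y = -4*(-11 - 9)² = -4*(-20)² = -4*400 = -1600)
(Y + t(31))*X(-33) = (-1600 - 34*31/(-2 + 31))*(-½*(-33)) = (-1600 - 34*31/29)*(33/2) = (-1600 - 34*31*1/29)*(33/2) = (-1600 - 1054/29)*(33/2) = -47454/29*33/2 = -782991/29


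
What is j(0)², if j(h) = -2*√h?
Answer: 0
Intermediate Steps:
j(0)² = (-2*√0)² = (-2*0)² = 0² = 0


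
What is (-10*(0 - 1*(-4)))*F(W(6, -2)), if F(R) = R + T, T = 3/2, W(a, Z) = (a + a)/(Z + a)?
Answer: -180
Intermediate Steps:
W(a, Z) = 2*a/(Z + a) (W(a, Z) = (2*a)/(Z + a) = 2*a/(Z + a))
T = 3/2 (T = 3*(½) = 3/2 ≈ 1.5000)
F(R) = 3/2 + R (F(R) = R + 3/2 = 3/2 + R)
(-10*(0 - 1*(-4)))*F(W(6, -2)) = (-10*(0 - 1*(-4)))*(3/2 + 2*6/(-2 + 6)) = (-10*(0 + 4))*(3/2 + 2*6/4) = (-10*4)*(3/2 + 2*6*(¼)) = -40*(3/2 + 3) = -40*9/2 = -180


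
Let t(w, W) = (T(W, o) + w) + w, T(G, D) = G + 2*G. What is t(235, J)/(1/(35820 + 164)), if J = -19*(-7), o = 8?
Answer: 31270096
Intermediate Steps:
J = 133
T(G, D) = 3*G
t(w, W) = 2*w + 3*W (t(w, W) = (3*W + w) + w = (w + 3*W) + w = 2*w + 3*W)
t(235, J)/(1/(35820 + 164)) = (2*235 + 3*133)/(1/(35820 + 164)) = (470 + 399)/(1/35984) = 869/(1/35984) = 869*35984 = 31270096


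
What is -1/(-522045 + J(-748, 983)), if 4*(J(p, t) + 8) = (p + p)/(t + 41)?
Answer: 512/267291323 ≈ 1.9155e-6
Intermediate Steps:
J(p, t) = -8 + p/(2*(41 + t)) (J(p, t) = -8 + ((p + p)/(t + 41))/4 = -8 + ((2*p)/(41 + t))/4 = -8 + (2*p/(41 + t))/4 = -8 + p/(2*(41 + t)))
-1/(-522045 + J(-748, 983)) = -1/(-522045 + (-656 - 748 - 16*983)/(2*(41 + 983))) = -1/(-522045 + (½)*(-656 - 748 - 15728)/1024) = -1/(-522045 + (½)*(1/1024)*(-17132)) = -1/(-522045 - 4283/512) = -1/(-267291323/512) = -1*(-512/267291323) = 512/267291323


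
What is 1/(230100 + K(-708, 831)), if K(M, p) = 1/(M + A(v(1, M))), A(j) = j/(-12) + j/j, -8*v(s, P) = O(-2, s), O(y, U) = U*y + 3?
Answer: 67871/15617117004 ≈ 4.3459e-6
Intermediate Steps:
O(y, U) = 3 + U*y
v(s, P) = -3/8 + s/4 (v(s, P) = -(3 + s*(-2))/8 = -(3 - 2*s)/8 = -3/8 + s/4)
A(j) = 1 - j/12 (A(j) = j*(-1/12) + 1 = -j/12 + 1 = 1 - j/12)
K(M, p) = 1/(97/96 + M) (K(M, p) = 1/(M + (1 - (-3/8 + (¼)*1)/12)) = 1/(M + (1 - (-3/8 + ¼)/12)) = 1/(M + (1 - 1/12*(-⅛))) = 1/(M + (1 + 1/96)) = 1/(M + 97/96) = 1/(97/96 + M))
1/(230100 + K(-708, 831)) = 1/(230100 + 96/(97 + 96*(-708))) = 1/(230100 + 96/(97 - 67968)) = 1/(230100 + 96/(-67871)) = 1/(230100 + 96*(-1/67871)) = 1/(230100 - 96/67871) = 1/(15617117004/67871) = 67871/15617117004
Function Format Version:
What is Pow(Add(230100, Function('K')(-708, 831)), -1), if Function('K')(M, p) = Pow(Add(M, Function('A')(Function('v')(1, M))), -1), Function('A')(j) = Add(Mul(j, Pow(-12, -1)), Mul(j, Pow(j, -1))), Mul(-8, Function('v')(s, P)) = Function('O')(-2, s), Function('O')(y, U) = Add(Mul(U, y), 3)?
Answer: Rational(67871, 15617117004) ≈ 4.3459e-6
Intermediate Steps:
Function('O')(y, U) = Add(3, Mul(U, y))
Function('v')(s, P) = Add(Rational(-3, 8), Mul(Rational(1, 4), s)) (Function('v')(s, P) = Mul(Rational(-1, 8), Add(3, Mul(s, -2))) = Mul(Rational(-1, 8), Add(3, Mul(-2, s))) = Add(Rational(-3, 8), Mul(Rational(1, 4), s)))
Function('A')(j) = Add(1, Mul(Rational(-1, 12), j)) (Function('A')(j) = Add(Mul(j, Rational(-1, 12)), 1) = Add(Mul(Rational(-1, 12), j), 1) = Add(1, Mul(Rational(-1, 12), j)))
Function('K')(M, p) = Pow(Add(Rational(97, 96), M), -1) (Function('K')(M, p) = Pow(Add(M, Add(1, Mul(Rational(-1, 12), Add(Rational(-3, 8), Mul(Rational(1, 4), 1))))), -1) = Pow(Add(M, Add(1, Mul(Rational(-1, 12), Add(Rational(-3, 8), Rational(1, 4))))), -1) = Pow(Add(M, Add(1, Mul(Rational(-1, 12), Rational(-1, 8)))), -1) = Pow(Add(M, Add(1, Rational(1, 96))), -1) = Pow(Add(M, Rational(97, 96)), -1) = Pow(Add(Rational(97, 96), M), -1))
Pow(Add(230100, Function('K')(-708, 831)), -1) = Pow(Add(230100, Mul(96, Pow(Add(97, Mul(96, -708)), -1))), -1) = Pow(Add(230100, Mul(96, Pow(Add(97, -67968), -1))), -1) = Pow(Add(230100, Mul(96, Pow(-67871, -1))), -1) = Pow(Add(230100, Mul(96, Rational(-1, 67871))), -1) = Pow(Add(230100, Rational(-96, 67871)), -1) = Pow(Rational(15617117004, 67871), -1) = Rational(67871, 15617117004)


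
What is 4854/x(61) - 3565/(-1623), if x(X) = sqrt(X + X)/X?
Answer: 3565/1623 + 2427*sqrt(122) ≈ 26809.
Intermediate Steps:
x(X) = sqrt(2)/sqrt(X) (x(X) = sqrt(2*X)/X = (sqrt(2)*sqrt(X))/X = sqrt(2)/sqrt(X))
4854/x(61) - 3565/(-1623) = 4854/((sqrt(2)/sqrt(61))) - 3565/(-1623) = 4854/((sqrt(2)*(sqrt(61)/61))) - 3565*(-1/1623) = 4854/((sqrt(122)/61)) + 3565/1623 = 4854*(sqrt(122)/2) + 3565/1623 = 2427*sqrt(122) + 3565/1623 = 3565/1623 + 2427*sqrt(122)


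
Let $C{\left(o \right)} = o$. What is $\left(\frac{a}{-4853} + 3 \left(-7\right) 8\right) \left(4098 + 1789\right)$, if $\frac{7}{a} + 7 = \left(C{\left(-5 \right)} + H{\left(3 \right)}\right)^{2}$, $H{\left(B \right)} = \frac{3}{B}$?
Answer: $- \frac{43197293041}{43677} \approx -9.8902 \cdot 10^{5}$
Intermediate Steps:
$a = \frac{7}{9}$ ($a = \frac{7}{-7 + \left(-5 + \frac{3}{3}\right)^{2}} = \frac{7}{-7 + \left(-5 + 3 \cdot \frac{1}{3}\right)^{2}} = \frac{7}{-7 + \left(-5 + 1\right)^{2}} = \frac{7}{-7 + \left(-4\right)^{2}} = \frac{7}{-7 + 16} = \frac{7}{9} \approx 0.77778$)
$\left(\frac{a}{-4853} + 3 \left(-7\right) 8\right) \left(4098 + 1789\right) = \left(\frac{7}{9 \left(-4853\right)} + 3 \left(-7\right) 8\right) \left(4098 + 1789\right) = \left(\frac{7}{9} \left(- \frac{1}{4853}\right) - 168\right) 5887 = \left(- \frac{7}{43677} - 168\right) 5887 = \left(- \frac{7337743}{43677}\right) 5887 = - \frac{43197293041}{43677}$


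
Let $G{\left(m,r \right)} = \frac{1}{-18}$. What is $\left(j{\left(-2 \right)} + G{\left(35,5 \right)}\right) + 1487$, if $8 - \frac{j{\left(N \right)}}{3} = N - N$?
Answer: $\frac{27197}{18} \approx 1510.9$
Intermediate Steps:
$j{\left(N \right)} = 24$ ($j{\left(N \right)} = 24 - 3 \left(N - N\right) = 24 - 0 = 24 + 0 = 24$)
$G{\left(m,r \right)} = - \frac{1}{18}$
$\left(j{\left(-2 \right)} + G{\left(35,5 \right)}\right) + 1487 = \left(24 - \frac{1}{18}\right) + 1487 = \frac{431}{18} + 1487 = \frac{27197}{18}$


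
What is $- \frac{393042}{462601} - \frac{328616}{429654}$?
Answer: $- \frac{160445078842}{99379185027} \approx -1.6145$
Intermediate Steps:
$- \frac{393042}{462601} - \frac{328616}{429654} = \left(-393042\right) \frac{1}{462601} - \frac{164308}{214827} = - \frac{393042}{462601} - \frac{164308}{214827} = - \frac{160445078842}{99379185027}$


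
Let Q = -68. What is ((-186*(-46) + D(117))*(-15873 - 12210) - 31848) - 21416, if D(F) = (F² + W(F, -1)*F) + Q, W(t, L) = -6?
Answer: -603135689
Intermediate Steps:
D(F) = -68 + F² - 6*F (D(F) = (F² - 6*F) - 68 = -68 + F² - 6*F)
((-186*(-46) + D(117))*(-15873 - 12210) - 31848) - 21416 = ((-186*(-46) + (-68 + 117² - 6*117))*(-15873 - 12210) - 31848) - 21416 = ((8556 + (-68 + 13689 - 702))*(-28083) - 31848) - 21416 = ((8556 + 12919)*(-28083) - 31848) - 21416 = (21475*(-28083) - 31848) - 21416 = (-603082425 - 31848) - 21416 = -603114273 - 21416 = -603135689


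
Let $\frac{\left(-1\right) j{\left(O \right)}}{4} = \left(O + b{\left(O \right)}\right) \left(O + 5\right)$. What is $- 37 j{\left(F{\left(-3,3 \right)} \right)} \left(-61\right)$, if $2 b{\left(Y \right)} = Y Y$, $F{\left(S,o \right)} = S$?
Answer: $-27084$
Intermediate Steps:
$b{\left(Y \right)} = \frac{Y^{2}}{2}$ ($b{\left(Y \right)} = \frac{Y Y}{2} = \frac{Y^{2}}{2}$)
$j{\left(O \right)} = - 4 \left(5 + O\right) \left(O + \frac{O^{2}}{2}\right)$ ($j{\left(O \right)} = - 4 \left(O + \frac{O^{2}}{2}\right) \left(O + 5\right) = - 4 \left(O + \frac{O^{2}}{2}\right) \left(5 + O\right) = - 4 \left(5 + O\right) \left(O + \frac{O^{2}}{2}\right)$)
$- 37 j{\left(F{\left(-3,3 \right)} \right)} \left(-61\right) = - 37 \cdot 2 \left(-3\right) \left(-10 - \left(-3\right)^{2} - -21\right) \left(-61\right) = - 37 \cdot 2 \left(-3\right) \left(-10 - 9 + 21\right) \left(-61\right) = - 37 \cdot 2 \left(-3\right) 2 \left(-61\right) = \left(-37\right) \left(-12\right) \left(-61\right) = 444 \left(-61\right) = -27084$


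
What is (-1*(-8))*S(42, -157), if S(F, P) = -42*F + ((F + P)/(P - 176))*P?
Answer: -4843736/333 ≈ -14546.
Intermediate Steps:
S(F, P) = -42*F + P*(F + P)/(-176 + P) (S(F, P) = -42*F + ((F + P)/(-176 + P))*P = -42*F + P*(F + P)/(-176 + P))
(-1*(-8))*S(42, -157) = (-1*(-8))*(((-157)**2 + 7392*42 - 41*42*(-157))/(-176 - 157)) = 8*((24649 + 310464 + 270354)/(-333)) = 8*(-1/333*605467) = 8*(-605467/333) = -4843736/333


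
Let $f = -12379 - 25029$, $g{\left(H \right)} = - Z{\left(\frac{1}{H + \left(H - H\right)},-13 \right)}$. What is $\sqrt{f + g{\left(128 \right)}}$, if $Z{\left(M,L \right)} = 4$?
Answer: $2 i \sqrt{9353} \approx 193.42 i$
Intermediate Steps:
$g{\left(H \right)} = -4$ ($g{\left(H \right)} = \left(-1\right) 4 = -4$)
$f = -37408$
$\sqrt{f + g{\left(128 \right)}} = \sqrt{-37408 - 4} = \sqrt{-37412} = 2 i \sqrt{9353}$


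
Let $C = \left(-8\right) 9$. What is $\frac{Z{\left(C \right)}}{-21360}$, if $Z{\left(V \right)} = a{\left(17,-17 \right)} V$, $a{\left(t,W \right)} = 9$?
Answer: $\frac{27}{890} \approx 0.030337$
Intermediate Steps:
$C = -72$
$Z{\left(V \right)} = 9 V$
$\frac{Z{\left(C \right)}}{-21360} = \frac{9 \left(-72\right)}{-21360} = \left(-648\right) \left(- \frac{1}{21360}\right) = \frac{27}{890}$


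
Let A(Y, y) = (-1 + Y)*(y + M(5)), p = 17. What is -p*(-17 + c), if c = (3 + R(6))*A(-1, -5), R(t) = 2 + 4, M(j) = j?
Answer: 289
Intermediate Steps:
A(Y, y) = (-1 + Y)*(5 + y) (A(Y, y) = (-1 + Y)*(y + 5) = (-1 + Y)*(5 + y))
R(t) = 6
c = 0 (c = (3 + 6)*(-5 - 1*(-5) + 5*(-1) - 1*(-5)) = 9*(-5 + 5 - 5 + 5) = 9*0 = 0)
-p*(-17 + c) = -17*(-17 + 0) = -17*(-17) = -1*(-289) = 289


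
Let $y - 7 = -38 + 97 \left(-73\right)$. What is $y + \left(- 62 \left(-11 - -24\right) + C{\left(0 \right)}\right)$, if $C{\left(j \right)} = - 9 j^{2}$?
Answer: $-7918$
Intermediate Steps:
$y = -7112$ ($y = 7 + \left(-38 + 97 \left(-73\right)\right) = 7 - 7119 = -7112$)
$y + \left(- 62 \left(-11 - -24\right) + C{\left(0 \right)}\right) = -7112 - \left(0 + 62 \left(-11 - -24\right)\right) = -7112 - 62 \left(-11 + 24\right) = -7112 + \left(\left(-62\right) 13 + 0\right) = -7112 + \left(-806 + 0\right) = -7112 - 806 = -7918$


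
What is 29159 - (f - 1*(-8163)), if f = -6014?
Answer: 27010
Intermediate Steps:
29159 - (f - 1*(-8163)) = 29159 - (-6014 - 1*(-8163)) = 29159 - (-6014 + 8163) = 29159 - 1*2149 = 29159 - 2149 = 27010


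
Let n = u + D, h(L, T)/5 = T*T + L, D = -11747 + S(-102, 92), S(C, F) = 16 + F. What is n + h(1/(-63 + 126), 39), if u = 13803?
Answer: 615452/63 ≈ 9769.1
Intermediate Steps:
D = -11639 (D = -11747 + (16 + 92) = -11747 + 108 = -11639)
h(L, T) = 5*L + 5*T² (h(L, T) = 5*(T*T + L) = 5*(T² + L) = 5*(L + T²) = 5*L + 5*T²)
n = 2164 (n = 13803 - 11639 = 2164)
n + h(1/(-63 + 126), 39) = 2164 + (5/(-63 + 126) + 5*39²) = 2164 + (5/63 + 5*1521) = 2164 + (5*(1/63) + 7605) = 2164 + (5/63 + 7605) = 2164 + 479120/63 = 615452/63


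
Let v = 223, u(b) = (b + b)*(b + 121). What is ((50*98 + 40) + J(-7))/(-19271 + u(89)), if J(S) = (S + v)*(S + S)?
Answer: 1916/18109 ≈ 0.10580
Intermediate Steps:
u(b) = 2*b*(121 + b) (u(b) = (2*b)*(121 + b) = 2*b*(121 + b))
J(S) = 2*S*(223 + S) (J(S) = (S + 223)*(S + S) = (223 + S)*(2*S) = 2*S*(223 + S))
((50*98 + 40) + J(-7))/(-19271 + u(89)) = ((50*98 + 40) + 2*(-7)*(223 - 7))/(-19271 + 2*89*(121 + 89)) = ((4900 + 40) + 2*(-7)*216)/(-19271 + 2*89*210) = (4940 - 3024)/(-19271 + 37380) = 1916/18109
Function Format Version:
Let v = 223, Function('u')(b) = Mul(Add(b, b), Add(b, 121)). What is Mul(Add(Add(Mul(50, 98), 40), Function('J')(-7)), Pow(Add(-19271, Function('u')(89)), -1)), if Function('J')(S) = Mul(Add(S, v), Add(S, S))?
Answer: Rational(1916, 18109) ≈ 0.10580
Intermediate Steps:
Function('u')(b) = Mul(2, b, Add(121, b)) (Function('u')(b) = Mul(Mul(2, b), Add(121, b)) = Mul(2, b, Add(121, b)))
Function('J')(S) = Mul(2, S, Add(223, S)) (Function('J')(S) = Mul(Add(S, 223), Add(S, S)) = Mul(Add(223, S), Mul(2, S)) = Mul(2, S, Add(223, S)))
Mul(Add(Add(Mul(50, 98), 40), Function('J')(-7)), Pow(Add(-19271, Function('u')(89)), -1)) = Mul(Add(Add(Mul(50, 98), 40), Mul(2, -7, Add(223, -7))), Pow(Add(-19271, Mul(2, 89, Add(121, 89))), -1)) = Mul(Add(Add(4900, 40), Mul(2, -7, 216)), Pow(Add(-19271, Mul(2, 89, 210)), -1)) = Mul(Add(4940, -3024), Pow(Add(-19271, 37380), -1)) = Mul(1916, Pow(18109, -1)) = Mul(1916, Rational(1, 18109)) = Rational(1916, 18109)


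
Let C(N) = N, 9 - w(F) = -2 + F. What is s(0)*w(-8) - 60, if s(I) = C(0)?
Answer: -60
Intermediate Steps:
w(F) = 11 - F (w(F) = 9 - (-2 + F) = 9 + (2 - F) = 11 - F)
s(I) = 0
s(0)*w(-8) - 60 = 0*(11 - 1*(-8)) - 60 = 0*(11 + 8) - 60 = 0*19 - 60 = 0 - 60 = -60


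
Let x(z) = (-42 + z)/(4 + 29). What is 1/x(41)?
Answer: -33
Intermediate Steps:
x(z) = -14/11 + z/33 (x(z) = (-42 + z)/33 = (-42 + z)*(1/33) = -14/11 + z/33)
1/x(41) = 1/(-14/11 + (1/33)*41) = 1/(-14/11 + 41/33) = 1/(-1/33) = -33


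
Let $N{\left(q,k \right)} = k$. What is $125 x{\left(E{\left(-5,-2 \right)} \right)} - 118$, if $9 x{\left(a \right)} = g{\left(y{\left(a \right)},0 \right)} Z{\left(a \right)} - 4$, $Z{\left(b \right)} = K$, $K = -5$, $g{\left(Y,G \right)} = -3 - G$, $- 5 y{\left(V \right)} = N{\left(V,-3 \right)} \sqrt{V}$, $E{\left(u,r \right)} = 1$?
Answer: $\frac{313}{9} \approx 34.778$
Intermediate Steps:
$y{\left(V \right)} = \frac{3 \sqrt{V}}{5}$ ($y{\left(V \right)} = - \frac{\left(-3\right) \sqrt{V}}{5} = \frac{3 \sqrt{V}}{5}$)
$Z{\left(b \right)} = -5$
$x{\left(a \right)} = \frac{11}{9}$ ($x{\left(a \right)} = \frac{\left(-3 - 0\right) \left(-5\right) - 4}{9} = \frac{\left(-3 + 0\right) \left(-5\right) - 4}{9} = \frac{\left(-3\right) \left(-5\right) - 4}{9} = \frac{15 - 4}{9} = \frac{1}{9} \cdot 11 = \frac{11}{9}$)
$125 x{\left(E{\left(-5,-2 \right)} \right)} - 118 = 125 \cdot \frac{11}{9} - 118 = \frac{1375}{9} - 118 = \frac{313}{9}$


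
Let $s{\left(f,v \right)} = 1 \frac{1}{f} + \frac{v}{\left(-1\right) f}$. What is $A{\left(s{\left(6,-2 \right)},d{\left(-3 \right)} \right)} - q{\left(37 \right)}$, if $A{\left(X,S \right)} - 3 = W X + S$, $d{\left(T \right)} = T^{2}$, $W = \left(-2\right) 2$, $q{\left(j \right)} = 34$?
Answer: $-24$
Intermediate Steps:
$s{\left(f,v \right)} = \frac{1}{f} - \frac{v}{f}$ ($s{\left(f,v \right)} = \frac{1}{f} + v \left(- \frac{1}{f}\right) = \frac{1}{f} - \frac{v}{f}$)
$W = -4$
$A{\left(X,S \right)} = 3 + S - 4 X$ ($A{\left(X,S \right)} = 3 + \left(- 4 X + S\right) = 3 + \left(S - 4 X\right) = 3 + S - 4 X$)
$A{\left(s{\left(6,-2 \right)},d{\left(-3 \right)} \right)} - q{\left(37 \right)} = \left(3 + \left(-3\right)^{2} - 4 \frac{1 - -2}{6}\right) - 34 = \left(3 + 9 - 4 \frac{1 + 2}{6}\right) - 34 = \left(3 + 9 - 4 \cdot \frac{1}{6} \cdot 3\right) - 34 = \left(3 + 9 - 2\right) - 34 = 10 - 34 = -24$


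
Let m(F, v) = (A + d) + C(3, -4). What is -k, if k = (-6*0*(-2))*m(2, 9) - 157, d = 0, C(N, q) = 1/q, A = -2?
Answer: 157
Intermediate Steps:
m(F, v) = -9/4 (m(F, v) = (-2 + 0) + 1/(-4) = -2 - ¼ = -9/4)
k = -157 (k = (-6*0*(-2))*(-9/4) - 157 = (-2*0*(-2))*(-9/4) - 157 = (0*(-2))*(-9/4) - 157 = 0*(-9/4) - 157 = 0 - 157 = -157)
-k = -1*(-157) = 157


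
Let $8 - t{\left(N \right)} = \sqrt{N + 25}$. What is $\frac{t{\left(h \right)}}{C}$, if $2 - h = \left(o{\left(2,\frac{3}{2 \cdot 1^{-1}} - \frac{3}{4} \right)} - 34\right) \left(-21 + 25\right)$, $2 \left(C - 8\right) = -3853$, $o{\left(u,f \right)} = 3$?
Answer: $- \frac{16}{3837} + \frac{2 \sqrt{151}}{3837} \approx 0.0022352$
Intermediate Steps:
$C = - \frac{3837}{2}$ ($C = 8 + \frac{1}{2} \left(-3853\right) = 8 - \frac{3853}{2} = - \frac{3837}{2} \approx -1918.5$)
$h = 126$ ($h = 2 - \left(3 - 34\right) \left(-21 + 25\right) = 2 - \left(-31\right) 4 = 2 - -124 = 2 + 124 = 126$)
$t{\left(N \right)} = 8 - \sqrt{25 + N}$ ($t{\left(N \right)} = 8 - \sqrt{N + 25} = 8 - \sqrt{25 + N}$)
$\frac{t{\left(h \right)}}{C} = \frac{8 - \sqrt{25 + 126}}{- \frac{3837}{2}} = \left(8 - \sqrt{151}\right) \left(- \frac{2}{3837}\right) = - \frac{16}{3837} + \frac{2 \sqrt{151}}{3837}$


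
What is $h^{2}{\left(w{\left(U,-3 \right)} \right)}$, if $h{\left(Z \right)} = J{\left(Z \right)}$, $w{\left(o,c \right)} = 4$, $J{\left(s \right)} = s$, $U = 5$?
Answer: $16$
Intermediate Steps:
$h{\left(Z \right)} = Z$
$h^{2}{\left(w{\left(U,-3 \right)} \right)} = 4^{2} = 16$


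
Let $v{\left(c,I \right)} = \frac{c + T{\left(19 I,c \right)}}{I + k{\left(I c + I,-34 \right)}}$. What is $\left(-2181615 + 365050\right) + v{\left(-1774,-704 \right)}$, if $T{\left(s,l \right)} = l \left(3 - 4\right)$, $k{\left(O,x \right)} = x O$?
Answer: $-1816565$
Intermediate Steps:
$k{\left(O,x \right)} = O x$
$T{\left(s,l \right)} = - l$ ($T{\left(s,l \right)} = l \left(-1\right) = - l$)
$v{\left(c,I \right)} = 0$ ($v{\left(c,I \right)} = \frac{c - c}{I + \left(I c + I\right) \left(-34\right)} = \frac{0}{I + \left(I + I c\right) \left(-34\right)} = \frac{0}{I - \left(34 I + 34 I c\right)} = \frac{0}{- 33 I - 34 I c} = 0$)
$\left(-2181615 + 365050\right) + v{\left(-1774,-704 \right)} = \left(-2181615 + 365050\right) + 0 = -1816565 + 0 = -1816565$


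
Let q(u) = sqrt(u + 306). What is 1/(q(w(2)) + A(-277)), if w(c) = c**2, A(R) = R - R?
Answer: sqrt(310)/310 ≈ 0.056796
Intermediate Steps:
A(R) = 0
q(u) = sqrt(306 + u)
1/(q(w(2)) + A(-277)) = 1/(sqrt(306 + 2**2) + 0) = 1/(sqrt(306 + 4) + 0) = 1/(sqrt(310) + 0) = 1/(sqrt(310)) = sqrt(310)/310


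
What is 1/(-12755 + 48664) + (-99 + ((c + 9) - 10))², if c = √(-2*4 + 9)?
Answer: 351944110/35909 ≈ 9801.0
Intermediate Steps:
c = 1 (c = √(-8 + 9) = √1 = 1)
1/(-12755 + 48664) + (-99 + ((c + 9) - 10))² = 1/(-12755 + 48664) + (-99 + ((1 + 9) - 10))² = 1/35909 + (-99 + (10 - 10))² = 1/35909 + (-99 + 0)² = 1/35909 + (-99)² = 1/35909 + 9801 = 351944110/35909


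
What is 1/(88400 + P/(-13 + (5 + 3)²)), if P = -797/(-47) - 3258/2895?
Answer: 136065/12028188239 ≈ 1.1312e-5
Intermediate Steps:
P = 718063/45355 (P = -797*(-1/47) - 3258*1/2895 = 797/47 - 1086/965 = 718063/45355 ≈ 15.832)
1/(88400 + P/(-13 + (5 + 3)²)) = 1/(88400 + 718063/(45355*(-13 + (5 + 3)²))) = 1/(88400 + 718063/(45355*(-13 + 8²))) = 1/(88400 + 718063/(45355*(-13 + 64))) = 1/(88400 + (718063/45355)/51) = 1/(88400 + (718063/45355)*(1/51)) = 1/(88400 + 42239/136065) = 1/(12028188239/136065) = 136065/12028188239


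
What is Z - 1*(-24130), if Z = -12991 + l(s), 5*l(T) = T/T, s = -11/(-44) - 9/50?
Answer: 55696/5 ≈ 11139.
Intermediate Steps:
s = 7/100 (s = -11*(-1/44) - 9*1/50 = ¼ - 9/50 = 7/100 ≈ 0.070000)
l(T) = ⅕ (l(T) = (T/T)/5 = (⅕)*1 = ⅕)
Z = -64954/5 (Z = -12991 + ⅕ = -64954/5 ≈ -12991.)
Z - 1*(-24130) = -64954/5 - 1*(-24130) = -64954/5 + 24130 = 55696/5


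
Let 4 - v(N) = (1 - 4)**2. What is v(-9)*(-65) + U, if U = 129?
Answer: 454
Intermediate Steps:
v(N) = -5 (v(N) = 4 - (1 - 4)**2 = 4 - 1*(-3)**2 = 4 - 1*9 = 4 - 9 = -5)
v(-9)*(-65) + U = -5*(-65) + 129 = 325 + 129 = 454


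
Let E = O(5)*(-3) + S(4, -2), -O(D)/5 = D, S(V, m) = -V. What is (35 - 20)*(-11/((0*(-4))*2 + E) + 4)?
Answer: 4095/71 ≈ 57.676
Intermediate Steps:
O(D) = -5*D
E = 71 (E = -5*5*(-3) - 1*4 = -25*(-3) - 4 = 75 - 4 = 71)
(35 - 20)*(-11/((0*(-4))*2 + E) + 4) = (35 - 20)*(-11/((0*(-4))*2 + 71) + 4) = 15*(-11/(0*2 + 71) + 4) = 15*(-11/(0 + 71) + 4) = 15*(-11/71 + 4) = 15*(273/71) = 4095/71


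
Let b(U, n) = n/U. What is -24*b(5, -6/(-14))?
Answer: -72/35 ≈ -2.0571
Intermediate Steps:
-24*b(5, -6/(-14)) = -24*(-6/(-14))/5 = -24*(-6*(-1/14))/5 = -72/(7*5) = -24*3/35 = -72/35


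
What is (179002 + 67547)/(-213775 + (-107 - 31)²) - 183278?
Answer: -35690154767/194731 ≈ -1.8328e+5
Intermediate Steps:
(179002 + 67547)/(-213775 + (-107 - 31)²) - 183278 = 246549/(-213775 + (-138)²) - 183278 = 246549/(-213775 + 19044) - 183278 = 246549/(-194731) - 183278 = 246549*(-1/194731) - 183278 = -246549/194731 - 183278 = -35690154767/194731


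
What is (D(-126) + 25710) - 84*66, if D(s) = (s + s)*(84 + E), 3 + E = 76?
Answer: -19398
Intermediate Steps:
E = 73 (E = -3 + 76 = 73)
D(s) = 314*s (D(s) = (s + s)*(84 + 73) = (2*s)*157 = 314*s)
(D(-126) + 25710) - 84*66 = (314*(-126) + 25710) - 84*66 = (-39564 + 25710) - 5544 = -13854 - 5544 = -19398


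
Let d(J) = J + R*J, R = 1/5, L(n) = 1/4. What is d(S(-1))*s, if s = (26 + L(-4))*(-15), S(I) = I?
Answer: 945/2 ≈ 472.50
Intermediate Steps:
L(n) = ¼
s = -1575/4 (s = (26 + ¼)*(-15) = (105/4)*(-15) = -1575/4 ≈ -393.75)
R = ⅕ ≈ 0.20000
d(J) = 6*J/5 (d(J) = J + J/5 = 6*J/5)
d(S(-1))*s = ((6/5)*(-1))*(-1575/4) = -6/5*(-1575/4) = 945/2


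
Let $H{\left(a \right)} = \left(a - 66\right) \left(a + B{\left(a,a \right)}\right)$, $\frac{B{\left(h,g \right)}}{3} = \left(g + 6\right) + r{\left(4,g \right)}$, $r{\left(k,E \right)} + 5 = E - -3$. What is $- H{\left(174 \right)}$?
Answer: $-132840$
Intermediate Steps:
$r{\left(k,E \right)} = -2 + E$ ($r{\left(k,E \right)} = -5 + \left(E - -3\right) = -5 + \left(E + 3\right) = -5 + \left(3 + E\right) = -2 + E$)
$B{\left(h,g \right)} = 12 + 6 g$ ($B{\left(h,g \right)} = 3 \left(\left(g + 6\right) + \left(-2 + g\right)\right) = 3 \left(\left(6 + g\right) + \left(-2 + g\right)\right) = 3 \left(4 + 2 g\right) = 12 + 6 g$)
$H{\left(a \right)} = \left(-66 + a\right) \left(12 + 7 a\right)$ ($H{\left(a \right)} = \left(a - 66\right) \left(a + \left(12 + 6 a\right)\right) = \left(-66 + a\right) \left(12 + 7 a\right)$)
$- H{\left(174 \right)} = - (-792 - 78300 + 7 \cdot 174^{2}) = - (-792 - 78300 + 7 \cdot 30276) = - (-792 - 78300 + 211932) = \left(-1\right) 132840 = -132840$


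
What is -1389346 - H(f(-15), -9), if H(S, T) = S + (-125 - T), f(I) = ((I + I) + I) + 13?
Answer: -1389198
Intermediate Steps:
f(I) = 13 + 3*I (f(I) = (2*I + I) + 13 = 3*I + 13 = 13 + 3*I)
H(S, T) = -125 + S - T
-1389346 - H(f(-15), -9) = -1389346 - (-125 + (13 + 3*(-15)) - 1*(-9)) = -1389346 - (-125 + (13 - 45) + 9) = -1389346 - (-125 - 32 + 9) = -1389346 - 1*(-148) = -1389346 + 148 = -1389198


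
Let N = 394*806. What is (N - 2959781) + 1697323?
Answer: -944894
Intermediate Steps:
N = 317564
(N - 2959781) + 1697323 = (317564 - 2959781) + 1697323 = -2642217 + 1697323 = -944894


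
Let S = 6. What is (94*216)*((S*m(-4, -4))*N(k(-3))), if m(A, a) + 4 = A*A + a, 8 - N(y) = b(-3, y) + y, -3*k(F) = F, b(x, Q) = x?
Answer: 9745920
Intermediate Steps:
k(F) = -F/3
N(y) = 11 - y (N(y) = 8 - (-3 + y) = 8 + (3 - y) = 11 - y)
m(A, a) = -4 + a + A**2 (m(A, a) = -4 + (A*A + a) = -4 + (A**2 + a) = -4 + (a + A**2) = -4 + a + A**2)
(94*216)*((S*m(-4, -4))*N(k(-3))) = (94*216)*((6*(-4 - 4 + (-4)**2))*(11 - (-1)*(-3)/3)) = 20304*((6*(-4 - 4 + 16))*(11 - 1*1)) = 20304*((6*8)*(11 - 1)) = 20304*(48*10) = 20304*480 = 9745920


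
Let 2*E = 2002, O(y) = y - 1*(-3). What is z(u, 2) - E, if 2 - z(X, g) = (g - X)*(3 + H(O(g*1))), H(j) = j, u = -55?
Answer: -1455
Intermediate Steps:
O(y) = 3 + y (O(y) = y + 3 = 3 + y)
z(X, g) = 2 - (6 + g)*(g - X) (z(X, g) = 2 - (g - X)*(3 + (3 + g*1)) = 2 - (g - X)*(3 + (3 + g)) = 2 - (g - X)*(6 + g) = 2 - (6 + g)*(g - X))
E = 1001 (E = (½)*2002 = 1001)
z(u, 2) - E = (2 - 1*2² - 6*2 + 6*(-55) - 55*2) - 1*1001 = (2 - 1*4 - 12 - 330 - 110) - 1001 = (2 - 4 - 12 - 330 - 110) - 1001 = -454 - 1001 = -1455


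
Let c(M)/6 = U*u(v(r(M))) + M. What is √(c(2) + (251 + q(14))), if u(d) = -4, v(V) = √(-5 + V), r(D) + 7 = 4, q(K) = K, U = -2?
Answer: 5*√13 ≈ 18.028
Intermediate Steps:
r(D) = -3 (r(D) = -7 + 4 = -3)
c(M) = 48 + 6*M (c(M) = 6*(-2*(-4) + M) = 6*(8 + M) = 48 + 6*M)
√(c(2) + (251 + q(14))) = √((48 + 6*2) + (251 + 14)) = √((48 + 12) + 265) = √(60 + 265) = √325 = 5*√13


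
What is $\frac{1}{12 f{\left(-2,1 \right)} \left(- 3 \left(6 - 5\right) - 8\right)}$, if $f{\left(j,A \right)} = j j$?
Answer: $- \frac{1}{528} \approx -0.0018939$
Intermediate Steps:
$f{\left(j,A \right)} = j^{2}$
$\frac{1}{12 f{\left(-2,1 \right)} \left(- 3 \left(6 - 5\right) - 8\right)} = \frac{1}{12 \left(-2\right)^{2} \left(- 3 \left(6 - 5\right) - 8\right)} = \frac{1}{12 \cdot 4 \left(\left(-3\right) 1 - 8\right)} = \frac{1}{48 \left(-3 - 8\right)} = \frac{1}{48 \left(-11\right)} = \frac{1}{-528} = - \frac{1}{528}$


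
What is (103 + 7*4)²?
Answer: 17161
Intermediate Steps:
(103 + 7*4)² = (103 + 28)² = 131² = 17161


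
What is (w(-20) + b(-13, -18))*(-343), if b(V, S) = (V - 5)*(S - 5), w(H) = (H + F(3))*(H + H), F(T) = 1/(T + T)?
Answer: -1242346/3 ≈ -4.1412e+5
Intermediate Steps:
F(T) = 1/(2*T)
w(H) = 2*H*(⅙ + H) (w(H) = (H + (½)/3)*(H + H) = (H + (½)*(⅓))*(2*H) = (H + ⅙)*(2*H) = (⅙ + H)*(2*H) = 2*H*(⅙ + H))
b(V, S) = (-5 + S)*(-5 + V) (b(V, S) = (-5 + V)*(-5 + S) = (-5 + S)*(-5 + V))
(w(-20) + b(-13, -18))*(-343) = ((⅓)*(-20)*(1 + 6*(-20)) + (25 - 5*(-18) - 5*(-13) - 18*(-13)))*(-343) = ((⅓)*(-20)*(1 - 120) + (25 + 90 + 65 + 234))*(-343) = ((⅓)*(-20)*(-119) + 414)*(-343) = (2380/3 + 414)*(-343) = (3622/3)*(-343) = -1242346/3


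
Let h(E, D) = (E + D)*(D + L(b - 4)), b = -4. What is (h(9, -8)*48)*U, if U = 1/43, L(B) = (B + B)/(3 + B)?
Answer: -1152/215 ≈ -5.3581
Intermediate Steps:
L(B) = 2*B/(3 + B) (L(B) = (2*B)/(3 + B) = 2*B/(3 + B))
h(E, D) = (16/5 + D)*(D + E) (h(E, D) = (E + D)*(D + 2*(-4 - 4)/(3 + (-4 - 4))) = (D + E)*(D + 2*(-8)/(3 - 8)) = (D + E)*(D + 2*(-8)/(-5)) = (D + E)*(D + 2*(-8)*(-1/5)) = (D + E)*(D + 16/5) = (D + E)*(16/5 + D) = (16/5 + D)*(D + E))
U = 1/43 ≈ 0.023256
(h(9, -8)*48)*U = (((-8)**2 + (16/5)*(-8) + (16/5)*9 - 8*9)*48)*(1/43) = ((64 - 128/5 + 144/5 - 72)*48)*(1/43) = -24/5*48*(1/43) = -1152/5*1/43 = -1152/215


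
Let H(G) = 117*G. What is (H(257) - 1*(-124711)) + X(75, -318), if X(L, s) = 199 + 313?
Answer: 155292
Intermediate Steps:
X(L, s) = 512
(H(257) - 1*(-124711)) + X(75, -318) = (117*257 - 1*(-124711)) + 512 = (30069 + 124711) + 512 = 154780 + 512 = 155292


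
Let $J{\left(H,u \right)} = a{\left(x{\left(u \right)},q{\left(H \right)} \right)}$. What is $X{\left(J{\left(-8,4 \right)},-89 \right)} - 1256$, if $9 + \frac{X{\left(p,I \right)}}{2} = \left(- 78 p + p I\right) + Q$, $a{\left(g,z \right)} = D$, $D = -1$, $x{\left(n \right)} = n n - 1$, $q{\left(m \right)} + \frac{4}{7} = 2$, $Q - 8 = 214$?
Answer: $-496$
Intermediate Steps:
$Q = 222$ ($Q = 8 + 214 = 222$)
$q{\left(m \right)} = \frac{10}{7}$ ($q{\left(m \right)} = - \frac{4}{7} + 2 = \frac{10}{7}$)
$x{\left(n \right)} = -1 + n^{2}$ ($x{\left(n \right)} = n^{2} - 1 = -1 + n^{2}$)
$a{\left(g,z \right)} = -1$
$J{\left(H,u \right)} = -1$
$X{\left(p,I \right)} = 426 - 156 p + 2 I p$ ($X{\left(p,I \right)} = -18 + 2 \left(\left(- 78 p + p I\right) + 222\right) = -18 + 2 \left(\left(- 78 p + I p\right) + 222\right) = -18 + 2 \left(222 - 78 p + I p\right) = -18 + \left(444 - 156 p + 2 I p\right) = 426 - 156 p + 2 I p$)
$X{\left(J{\left(-8,4 \right)},-89 \right)} - 1256 = \left(426 - -156 + 2 \left(-89\right) \left(-1\right)\right) - 1256 = \left(426 + 156 + 178\right) - 1256 = 760 - 1256 = -496$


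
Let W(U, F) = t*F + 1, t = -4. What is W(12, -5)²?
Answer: 441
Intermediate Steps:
W(U, F) = 1 - 4*F (W(U, F) = -4*F + 1 = 1 - 4*F)
W(12, -5)² = (1 - 4*(-5))² = (1 + 20)² = 21² = 441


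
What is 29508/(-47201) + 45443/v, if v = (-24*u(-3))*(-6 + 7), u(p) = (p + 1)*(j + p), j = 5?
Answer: 2142122275/4531296 ≈ 472.74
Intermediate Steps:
u(p) = (1 + p)*(5 + p) (u(p) = (p + 1)*(5 + p) = (1 + p)*(5 + p))
v = 96 (v = (-24*(5 + (-3)**2 + 6*(-3)))*(-6 + 7) = -24*(5 + 9 - 18)*1 = -24*(-4)*1 = 96*1 = 96)
29508/(-47201) + 45443/v = 29508/(-47201) + 45443/96 = 29508*(-1/47201) + 45443*(1/96) = -29508/47201 + 45443/96 = 2142122275/4531296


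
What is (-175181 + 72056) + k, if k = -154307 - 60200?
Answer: -317632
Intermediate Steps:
k = -214507
(-175181 + 72056) + k = (-175181 + 72056) - 214507 = -103125 - 214507 = -317632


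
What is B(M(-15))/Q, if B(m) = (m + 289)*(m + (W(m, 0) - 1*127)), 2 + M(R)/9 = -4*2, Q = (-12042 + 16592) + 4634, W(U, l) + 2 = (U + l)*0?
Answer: -43581/9184 ≈ -4.7453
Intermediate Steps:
W(U, l) = -2 (W(U, l) = -2 + (U + l)*0 = -2 + 0 = -2)
Q = 9184 (Q = 4550 + 4634 = 9184)
M(R) = -90 (M(R) = -18 + 9*(-4*2) = -18 + 9*(-8) = -18 - 72 = -90)
B(m) = (-129 + m)*(289 + m) (B(m) = (m + 289)*(m + (-2 - 1*127)) = (289 + m)*(m + (-2 - 127)) = (289 + m)*(m - 129) = (289 + m)*(-129 + m) = (-129 + m)*(289 + m))
B(M(-15))/Q = (-37281 + (-90)**2 + 160*(-90))/9184 = (-37281 + 8100 - 14400)*(1/9184) = -43581*1/9184 = -43581/9184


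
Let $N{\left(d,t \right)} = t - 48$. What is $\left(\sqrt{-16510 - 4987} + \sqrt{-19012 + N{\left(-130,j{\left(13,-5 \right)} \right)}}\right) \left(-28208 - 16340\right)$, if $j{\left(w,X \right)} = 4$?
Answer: $44548 i \left(- \sqrt{21497} - 4 \sqrt{1191}\right) \approx - 1.2681 \cdot 10^{7} i$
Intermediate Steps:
$N{\left(d,t \right)} = -48 + t$
$\left(\sqrt{-16510 - 4987} + \sqrt{-19012 + N{\left(-130,j{\left(13,-5 \right)} \right)}}\right) \left(-28208 - 16340\right) = \left(\sqrt{-16510 - 4987} + \sqrt{-19012 + \left(-48 + 4\right)}\right) \left(-28208 - 16340\right) = \left(\sqrt{-21497} + \sqrt{-19012 - 44}\right) \left(-44548\right) = \left(i \sqrt{21497} + \sqrt{-19056}\right) \left(-44548\right) = \left(i \sqrt{21497} + 4 i \sqrt{1191}\right) \left(-44548\right) = - 178192 i \sqrt{1191} - 44548 i \sqrt{21497}$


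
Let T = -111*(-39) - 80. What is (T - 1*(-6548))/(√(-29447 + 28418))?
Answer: -3599*I*√21/49 ≈ -336.59*I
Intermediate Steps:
T = 4249 (T = 4329 - 80 = 4249)
(T - 1*(-6548))/(√(-29447 + 28418)) = (4249 - 1*(-6548))/(√(-29447 + 28418)) = (4249 + 6548)/(√(-1029)) = 10797/((7*I*√21)) = 10797*(-I*√21/147) = -3599*I*√21/49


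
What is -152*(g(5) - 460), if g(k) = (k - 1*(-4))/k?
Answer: 348232/5 ≈ 69646.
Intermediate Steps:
g(k) = (4 + k)/k (g(k) = (k + 4)/k = (4 + k)/k)
-152*(g(5) - 460) = -152*((4 + 5)/5 - 460) = -152*((1/5)*9 - 460) = -152*(9/5 - 460) = -152*(-2291/5) = 348232/5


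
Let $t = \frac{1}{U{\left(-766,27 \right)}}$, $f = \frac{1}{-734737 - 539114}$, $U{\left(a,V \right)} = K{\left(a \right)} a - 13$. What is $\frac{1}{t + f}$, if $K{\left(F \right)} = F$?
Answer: $\frac{249141052431}{229036} \approx 1.0878 \cdot 10^{6}$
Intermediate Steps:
$U{\left(a,V \right)} = -13 + a^{2}$ ($U{\left(a,V \right)} = a a - 13 = a^{2} - 13 = -13 + a^{2}$)
$f = - \frac{1}{1273851}$ ($f = \frac{1}{-1273851} = - \frac{1}{1273851} \approx -7.8502 \cdot 10^{-7}$)
$t = \frac{1}{586743}$ ($t = \frac{1}{-13 + \left(-766\right)^{2}} = \frac{1}{-13 + 586756} = \frac{1}{586743} \approx 1.7043 \cdot 10^{-6}$)
$\frac{1}{t + f} = \frac{1}{\frac{1}{586743} - \frac{1}{1273851}} = \frac{1}{\frac{229036}{249141052431}} = \frac{249141052431}{229036}$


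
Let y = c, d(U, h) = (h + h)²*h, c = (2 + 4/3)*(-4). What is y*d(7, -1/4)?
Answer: ⅚ ≈ 0.83333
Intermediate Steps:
c = -40/3 (c = (2 + 4*(⅓))*(-4) = (2 + 4/3)*(-4) = (10/3)*(-4) = -40/3 ≈ -13.333)
d(U, h) = 4*h³ (d(U, h) = (2*h)²*h = (4*h²)*h = 4*h³)
y = -40/3 ≈ -13.333
y*d(7, -1/4) = -160*(-1/4)³/3 = -160*(-1*¼)³/3 = -160*(-¼)³/3 = -160*(-1)/(3*64) = -40/3*(-1/16) = ⅚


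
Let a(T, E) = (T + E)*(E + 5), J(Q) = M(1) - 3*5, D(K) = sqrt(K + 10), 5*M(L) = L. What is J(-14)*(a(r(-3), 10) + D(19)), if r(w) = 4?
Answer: -3108 - 74*sqrt(29)/5 ≈ -3187.7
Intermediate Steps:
M(L) = L/5
D(K) = sqrt(10 + K)
J(Q) = -74/5 (J(Q) = (1/5)*1 - 3*5 = 1/5 - 15 = -74/5)
a(T, E) = (5 + E)*(E + T) (a(T, E) = (E + T)*(5 + E) = (5 + E)*(E + T))
J(-14)*(a(r(-3), 10) + D(19)) = -74*((10**2 + 5*10 + 5*4 + 10*4) + sqrt(10 + 19))/5 = -74*((100 + 50 + 20 + 40) + sqrt(29))/5 = -74*(210 + sqrt(29))/5 = -3108 - 74*sqrt(29)/5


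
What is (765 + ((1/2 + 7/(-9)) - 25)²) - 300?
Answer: 357685/324 ≈ 1104.0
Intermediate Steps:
(765 + ((1/2 + 7/(-9)) - 25)²) - 300 = (765 + ((1*(½) + 7*(-⅑)) - 25)²) - 300 = (765 + ((½ - 7/9) - 25)²) - 300 = (765 + (-5/18 - 25)²) - 300 = (765 + (-455/18)²) - 300 = (765 + 207025/324) - 300 = 454885/324 - 300 = 357685/324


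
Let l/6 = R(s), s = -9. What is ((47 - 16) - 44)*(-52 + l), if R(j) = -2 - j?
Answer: 130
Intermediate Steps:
l = 42 (l = 6*(-2 - 1*(-9)) = 6*(-2 + 9) = 6*7 = 42)
((47 - 16) - 44)*(-52 + l) = ((47 - 16) - 44)*(-52 + 42) = (31 - 44)*(-10) = -13*(-10) = 130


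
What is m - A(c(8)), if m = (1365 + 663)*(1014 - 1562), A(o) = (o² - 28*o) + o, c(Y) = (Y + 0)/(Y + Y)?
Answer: -4445323/4 ≈ -1.1113e+6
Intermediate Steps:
c(Y) = ½ (c(Y) = Y/((2*Y)) = Y*(1/(2*Y)) = ½)
A(o) = o² - 27*o
m = -1111344 (m = 2028*(-548) = -1111344)
m - A(c(8)) = -1111344 - (-27 + ½)/2 = -1111344 - (-53)/(2*2) = -1111344 - 1*(-53/4) = -1111344 + 53/4 = -4445323/4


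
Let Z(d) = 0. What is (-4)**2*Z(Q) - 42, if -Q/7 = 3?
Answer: -42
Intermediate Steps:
Q = -21 (Q = -7*3 = -21)
(-4)**2*Z(Q) - 42 = (-4)**2*0 - 42 = 16*0 - 42 = 0 - 42 = -42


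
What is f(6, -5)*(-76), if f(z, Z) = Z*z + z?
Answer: 1824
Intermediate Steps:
f(z, Z) = z + Z*z
f(6, -5)*(-76) = (6*(1 - 5))*(-76) = (6*(-4))*(-76) = -24*(-76) = 1824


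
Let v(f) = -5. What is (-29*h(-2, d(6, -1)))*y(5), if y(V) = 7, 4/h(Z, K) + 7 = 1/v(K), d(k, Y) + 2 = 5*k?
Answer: 1015/9 ≈ 112.78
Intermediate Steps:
d(k, Y) = -2 + 5*k
h(Z, K) = -5/9 (h(Z, K) = 4/(-7 + 1/(-5)) = 4/(-7 - ⅕) = 4/(-36/5) = 4*(-5/36) = -5/9)
(-29*h(-2, d(6, -1)))*y(5) = -29*(-5/9)*7 = (145/9)*7 = 1015/9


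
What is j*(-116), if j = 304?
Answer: -35264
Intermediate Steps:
j*(-116) = 304*(-116) = -35264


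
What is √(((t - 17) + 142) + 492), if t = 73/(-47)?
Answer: 3*√151058/47 ≈ 24.808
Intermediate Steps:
t = -73/47 (t = 73*(-1/47) = -73/47 ≈ -1.5532)
√(((t - 17) + 142) + 492) = √(((-73/47 - 17) + 142) + 492) = √((-872/47 + 142) + 492) = √(5802/47 + 492) = √(28926/47) = 3*√151058/47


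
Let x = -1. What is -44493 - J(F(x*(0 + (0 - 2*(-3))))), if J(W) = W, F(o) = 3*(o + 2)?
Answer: -44481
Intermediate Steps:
F(o) = 6 + 3*o (F(o) = 3*(2 + o) = 6 + 3*o)
-44493 - J(F(x*(0 + (0 - 2*(-3))))) = -44493 - (6 + 3*(-(0 + (0 - 2*(-3))))) = -44493 - (6 + 3*(-(0 + (0 + 6)))) = -44493 - (6 + 3*(-(0 + 6))) = -44493 - (6 + 3*(-1*6)) = -44493 - (6 + 3*(-6)) = -44493 - (6 - 18) = -44493 - 1*(-12) = -44493 + 12 = -44481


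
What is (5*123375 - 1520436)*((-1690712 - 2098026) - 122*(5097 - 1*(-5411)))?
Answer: 4581699412554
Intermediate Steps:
(5*123375 - 1520436)*((-1690712 - 2098026) - 122*(5097 - 1*(-5411))) = (616875 - 1520436)*(-3788738 - 122*(5097 + 5411)) = -903561*(-3788738 - 122*10508) = -903561*(-3788738 - 1281976) = -903561*(-5070714) = 4581699412554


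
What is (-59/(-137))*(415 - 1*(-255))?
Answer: 39530/137 ≈ 288.54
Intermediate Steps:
(-59/(-137))*(415 - 1*(-255)) = (-59*(-1/137))*(415 + 255) = (59/137)*670 = 39530/137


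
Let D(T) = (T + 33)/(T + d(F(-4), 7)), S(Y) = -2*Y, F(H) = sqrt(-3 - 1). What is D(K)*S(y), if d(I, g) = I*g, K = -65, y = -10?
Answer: 41600/4421 + 8960*I/4421 ≈ 9.4096 + 2.0267*I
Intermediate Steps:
F(H) = 2*I (F(H) = sqrt(-4) = 2*I)
D(T) = (33 + T)/(T + 14*I) (D(T) = (T + 33)/(T + (2*I)*7) = (33 + T)/(T + 14*I))
D(K)*S(y) = ((33 - 65)/(-65 + 14*I))*(-2*(-10)) = (((-65 - 14*I)/4421)*(-32))*20 = -32*(-65 - 14*I)/4421*20 = -640*(-65 - 14*I)/4421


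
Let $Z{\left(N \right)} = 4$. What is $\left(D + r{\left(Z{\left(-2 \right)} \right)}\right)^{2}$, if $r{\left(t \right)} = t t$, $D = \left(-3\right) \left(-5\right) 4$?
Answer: $5776$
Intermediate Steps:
$D = 60$ ($D = 15 \cdot 4 = 60$)
$r{\left(t \right)} = t^{2}$
$\left(D + r{\left(Z{\left(-2 \right)} \right)}\right)^{2} = \left(60 + 4^{2}\right)^{2} = \left(60 + 16\right)^{2} = 76^{2} = 5776$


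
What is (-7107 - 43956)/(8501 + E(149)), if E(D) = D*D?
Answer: -17021/10234 ≈ -1.6632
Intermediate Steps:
E(D) = D**2
(-7107 - 43956)/(8501 + E(149)) = (-7107 - 43956)/(8501 + 149**2) = -51063/(8501 + 22201) = -51063/30702 = -51063*1/30702 = -17021/10234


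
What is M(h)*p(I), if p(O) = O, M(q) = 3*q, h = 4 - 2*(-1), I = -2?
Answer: -36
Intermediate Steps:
h = 6 (h = 4 + 2 = 6)
M(h)*p(I) = (3*6)*(-2) = 18*(-2) = -36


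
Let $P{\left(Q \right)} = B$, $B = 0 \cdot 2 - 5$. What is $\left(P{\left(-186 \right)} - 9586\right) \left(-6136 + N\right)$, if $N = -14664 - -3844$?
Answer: $162624996$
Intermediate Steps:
$N = -10820$ ($N = -14664 + 3844 = -10820$)
$B = -5$ ($B = 0 - 5 = -5$)
$P{\left(Q \right)} = -5$
$\left(P{\left(-186 \right)} - 9586\right) \left(-6136 + N\right) = \left(-5 - 9586\right) \left(-6136 - 10820\right) = \left(-9591\right) \left(-16956\right) = 162624996$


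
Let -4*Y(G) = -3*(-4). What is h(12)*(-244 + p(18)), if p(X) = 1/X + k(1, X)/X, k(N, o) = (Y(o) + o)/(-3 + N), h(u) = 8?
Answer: -17594/9 ≈ -1954.9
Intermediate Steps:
Y(G) = -3 (Y(G) = -(-3)*(-4)/4 = -1/4*12 = -3)
k(N, o) = (-3 + o)/(-3 + N)
p(X) = 1/X + (3/2 - X/2)/X (p(X) = 1/X + ((-3 + X)/(-3 + 1))/X = 1/X + ((-3 + X)/(-2))/X = 1/X + (-(-3 + X)/2)/X = 1/X + (3/2 - X/2)/X)
h(12)*(-244 + p(18)) = 8*(-244 + (1/2)*(5 - 1*18)/18) = 8*(-244 + (1/2)*(1/18)*(5 - 18)) = 8*(-244 + (1/2)*(1/18)*(-13)) = 8*(-244 - 13/36) = 8*(-8797/36) = -17594/9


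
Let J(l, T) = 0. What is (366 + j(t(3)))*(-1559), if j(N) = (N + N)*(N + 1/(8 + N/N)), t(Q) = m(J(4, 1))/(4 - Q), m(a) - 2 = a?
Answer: -5253830/9 ≈ -5.8376e+5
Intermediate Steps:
m(a) = 2 + a
t(Q) = 2/(4 - Q) (t(Q) = (2 + 0)/(4 - Q) = 2/(4 - Q))
j(N) = 2*N*(1/9 + N) (j(N) = (2*N)*(N + 1/(8 + 1)) = (2*N)*(N + 1/9) = (2*N)*(1/9 + N) = 2*N*(1/9 + N))
(366 + j(t(3)))*(-1559) = (366 + 2*(-2/(-4 + 3))*(1 + 9*(-2/(-4 + 3)))/9)*(-1559) = (366 + 2*(-2/(-1))*(1 + 9*(-2/(-1)))/9)*(-1559) = (366 + 2*(-2*(-1))*(1 + 9*(-2*(-1)))/9)*(-1559) = (366 + (2/9)*2*(1 + 9*2))*(-1559) = (366 + (2/9)*2*(1 + 18))*(-1559) = (366 + (2/9)*2*19)*(-1559) = (366 + 76/9)*(-1559) = (3370/9)*(-1559) = -5253830/9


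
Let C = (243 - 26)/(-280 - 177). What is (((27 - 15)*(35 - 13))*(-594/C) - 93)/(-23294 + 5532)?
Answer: -71644731/3854354 ≈ -18.588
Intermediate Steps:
C = -217/457 (C = 217/(-457) = 217*(-1/457) = -217/457 ≈ -0.47484)
(((27 - 15)*(35 - 13))*(-594/C) - 93)/(-23294 + 5532) = (((27 - 15)*(35 - 13))*(-594/(-217/457)) - 93)/(-23294 + 5532) = ((12*22)*(-594*(-457/217)) - 93)/(-17762) = (264*(271458/217) - 93)*(-1/17762) = (71664912/217 - 93)*(-1/17762) = (71644731/217)*(-1/17762) = -71644731/3854354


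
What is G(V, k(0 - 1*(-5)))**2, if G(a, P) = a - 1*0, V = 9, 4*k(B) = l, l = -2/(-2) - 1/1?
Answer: 81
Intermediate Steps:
l = 0 (l = -2*(-1/2) - 1*1 = 1 - 1 = 0)
k(B) = 0 (k(B) = (1/4)*0 = 0)
G(a, P) = a (G(a, P) = a + 0 = a)
G(V, k(0 - 1*(-5)))**2 = 9**2 = 81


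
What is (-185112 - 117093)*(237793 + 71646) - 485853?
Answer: -93514498848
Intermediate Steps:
(-185112 - 117093)*(237793 + 71646) - 485853 = -302205*309439 - 485853 = -93514012995 - 485853 = -93514498848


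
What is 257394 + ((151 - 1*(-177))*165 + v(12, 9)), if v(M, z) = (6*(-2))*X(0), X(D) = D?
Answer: 311514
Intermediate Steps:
v(M, z) = 0 (v(M, z) = (6*(-2))*0 = -12*0 = 0)
257394 + ((151 - 1*(-177))*165 + v(12, 9)) = 257394 + ((151 - 1*(-177))*165 + 0) = 257394 + ((151 + 177)*165 + 0) = 257394 + (328*165 + 0) = 257394 + (54120 + 0) = 257394 + 54120 = 311514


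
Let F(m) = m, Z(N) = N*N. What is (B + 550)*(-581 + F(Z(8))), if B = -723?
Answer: 89441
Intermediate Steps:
Z(N) = N**2
(B + 550)*(-581 + F(Z(8))) = (-723 + 550)*(-581 + 8**2) = -173*(-581 + 64) = -173*(-517) = 89441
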